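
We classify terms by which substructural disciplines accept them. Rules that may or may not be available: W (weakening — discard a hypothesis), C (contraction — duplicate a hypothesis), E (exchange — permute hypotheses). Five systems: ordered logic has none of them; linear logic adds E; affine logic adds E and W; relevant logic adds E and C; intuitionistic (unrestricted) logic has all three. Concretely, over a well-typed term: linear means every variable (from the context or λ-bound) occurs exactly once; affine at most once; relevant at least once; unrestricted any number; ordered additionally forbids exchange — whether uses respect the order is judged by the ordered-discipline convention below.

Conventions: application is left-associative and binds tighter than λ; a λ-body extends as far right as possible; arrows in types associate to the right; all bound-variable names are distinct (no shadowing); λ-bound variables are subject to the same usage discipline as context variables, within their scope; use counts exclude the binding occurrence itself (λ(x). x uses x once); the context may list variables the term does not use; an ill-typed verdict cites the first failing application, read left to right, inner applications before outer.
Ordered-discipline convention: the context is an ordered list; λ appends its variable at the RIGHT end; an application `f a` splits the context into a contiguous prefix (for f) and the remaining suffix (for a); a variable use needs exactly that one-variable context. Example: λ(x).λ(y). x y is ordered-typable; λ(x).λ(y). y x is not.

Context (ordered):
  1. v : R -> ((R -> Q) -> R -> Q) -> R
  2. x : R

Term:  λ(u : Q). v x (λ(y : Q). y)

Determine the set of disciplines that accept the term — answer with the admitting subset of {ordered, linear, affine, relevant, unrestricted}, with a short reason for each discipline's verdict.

admitted in: none
usage: v ×1; x ×1; u (bound) ×0; y (bound) ×1
uses in reading order: v, x, y
typing: ill-typed: a function awaiting (R -> Q) -> R -> Q gets Q -> Q
ordered: ✗, fails simple typing
linear: ✗, a type mismatch blocks all five
affine: ✗, the type mismatch rejects it
relevant: ✗, not simply typable
unrestricted: ✗, fails simple typing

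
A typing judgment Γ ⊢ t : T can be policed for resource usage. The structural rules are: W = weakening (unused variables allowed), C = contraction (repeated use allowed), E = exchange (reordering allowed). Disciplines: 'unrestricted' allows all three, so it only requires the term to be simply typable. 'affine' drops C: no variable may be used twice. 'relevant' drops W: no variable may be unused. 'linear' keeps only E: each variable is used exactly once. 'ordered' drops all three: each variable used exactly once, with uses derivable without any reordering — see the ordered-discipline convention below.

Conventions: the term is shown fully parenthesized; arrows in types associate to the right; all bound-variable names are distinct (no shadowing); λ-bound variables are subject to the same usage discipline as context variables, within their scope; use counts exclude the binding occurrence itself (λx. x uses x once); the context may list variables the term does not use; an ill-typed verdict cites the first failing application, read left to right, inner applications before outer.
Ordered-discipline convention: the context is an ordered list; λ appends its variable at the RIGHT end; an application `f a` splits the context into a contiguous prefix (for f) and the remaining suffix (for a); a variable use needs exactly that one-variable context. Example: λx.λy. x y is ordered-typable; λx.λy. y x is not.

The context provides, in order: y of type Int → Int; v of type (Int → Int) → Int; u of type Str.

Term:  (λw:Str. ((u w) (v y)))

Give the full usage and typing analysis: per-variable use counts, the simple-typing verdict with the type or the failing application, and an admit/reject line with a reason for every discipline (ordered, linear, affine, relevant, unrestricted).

counts: y: 1×, v: 1×, u: 1×, w (λ-bound): 1×
left-to-right use order: u, w, v, y
typing: ill-typed: non-function type Str applied to an argument
ordered: ✗ — a type mismatch blocks all five
linear: ✗ — the type mismatch rejects it
affine: ✗ — not simply typable
relevant: ✗ — fails simple typing
unrestricted: ✗ — a type mismatch blocks all five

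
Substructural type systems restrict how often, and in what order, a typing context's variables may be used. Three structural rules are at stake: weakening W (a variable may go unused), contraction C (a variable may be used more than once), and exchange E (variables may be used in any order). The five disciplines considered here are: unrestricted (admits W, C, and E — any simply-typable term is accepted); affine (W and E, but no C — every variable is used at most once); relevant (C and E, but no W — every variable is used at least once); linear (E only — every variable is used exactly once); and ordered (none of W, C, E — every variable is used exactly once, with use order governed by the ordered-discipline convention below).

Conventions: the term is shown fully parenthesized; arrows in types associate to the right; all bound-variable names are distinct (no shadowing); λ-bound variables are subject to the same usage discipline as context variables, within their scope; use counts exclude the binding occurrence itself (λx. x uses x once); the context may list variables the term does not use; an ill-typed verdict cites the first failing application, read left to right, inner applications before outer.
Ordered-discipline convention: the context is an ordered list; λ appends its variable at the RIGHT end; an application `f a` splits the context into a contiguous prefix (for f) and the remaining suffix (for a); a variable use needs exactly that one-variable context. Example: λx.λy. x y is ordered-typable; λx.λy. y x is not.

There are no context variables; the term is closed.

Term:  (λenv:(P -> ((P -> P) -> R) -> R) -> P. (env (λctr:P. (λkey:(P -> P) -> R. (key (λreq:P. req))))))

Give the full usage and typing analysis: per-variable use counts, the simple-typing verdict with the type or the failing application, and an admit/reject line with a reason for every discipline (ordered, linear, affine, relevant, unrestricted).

use counts: env [bound]: 1×; ctr [bound]: 0×; key [bound]: 1×; req [bound]: 1×
uses in reading order: env, key, req
typing: well-typed — term : ((P -> ((P -> P) -> R) -> R) -> P) -> P
ordered ✗ (ctr never used (weakening))
linear ✗ (ctr never used (weakening))
affine ✓ (env, ctr, key, req: no repeats, contraction unneeded)
relevant ✗ (ctr never used (weakening))
unrestricted ✓ (type-checks (((P -> ((P -> P) -> R) -> R) -> P) -> P) and nothing is barred)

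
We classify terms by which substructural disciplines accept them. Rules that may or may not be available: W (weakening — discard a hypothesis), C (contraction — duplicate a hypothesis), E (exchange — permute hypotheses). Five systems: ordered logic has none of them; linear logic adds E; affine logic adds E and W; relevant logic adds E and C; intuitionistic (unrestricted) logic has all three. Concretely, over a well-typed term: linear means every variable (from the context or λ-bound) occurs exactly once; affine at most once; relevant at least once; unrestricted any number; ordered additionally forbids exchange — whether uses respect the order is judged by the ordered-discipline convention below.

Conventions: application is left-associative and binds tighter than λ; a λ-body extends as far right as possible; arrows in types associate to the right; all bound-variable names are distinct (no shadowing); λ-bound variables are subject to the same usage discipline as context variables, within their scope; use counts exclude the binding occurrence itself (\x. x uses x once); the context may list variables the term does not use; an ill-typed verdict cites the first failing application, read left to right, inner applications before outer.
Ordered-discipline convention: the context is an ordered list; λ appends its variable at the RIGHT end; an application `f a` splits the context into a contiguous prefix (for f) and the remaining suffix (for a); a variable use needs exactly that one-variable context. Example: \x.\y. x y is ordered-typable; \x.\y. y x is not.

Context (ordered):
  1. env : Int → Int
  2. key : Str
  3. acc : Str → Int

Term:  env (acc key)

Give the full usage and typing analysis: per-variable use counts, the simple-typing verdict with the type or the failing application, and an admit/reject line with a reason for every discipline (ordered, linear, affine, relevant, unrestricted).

usage: env: 1×, key: 1×, acc: 1×
use order (left to right): env, acc, key
typing: well-typed — term : Int
ordered: ✗, no ordered split (uses run env, acc, key)
linear: ✓, single use per variable (env, key, acc)
affine: ✓, env, key, acc: no repeats, contraction unneeded
relevant: ✓, env, key, acc: all used, weakening unneeded
unrestricted: ✓, typability at Int is all that's needed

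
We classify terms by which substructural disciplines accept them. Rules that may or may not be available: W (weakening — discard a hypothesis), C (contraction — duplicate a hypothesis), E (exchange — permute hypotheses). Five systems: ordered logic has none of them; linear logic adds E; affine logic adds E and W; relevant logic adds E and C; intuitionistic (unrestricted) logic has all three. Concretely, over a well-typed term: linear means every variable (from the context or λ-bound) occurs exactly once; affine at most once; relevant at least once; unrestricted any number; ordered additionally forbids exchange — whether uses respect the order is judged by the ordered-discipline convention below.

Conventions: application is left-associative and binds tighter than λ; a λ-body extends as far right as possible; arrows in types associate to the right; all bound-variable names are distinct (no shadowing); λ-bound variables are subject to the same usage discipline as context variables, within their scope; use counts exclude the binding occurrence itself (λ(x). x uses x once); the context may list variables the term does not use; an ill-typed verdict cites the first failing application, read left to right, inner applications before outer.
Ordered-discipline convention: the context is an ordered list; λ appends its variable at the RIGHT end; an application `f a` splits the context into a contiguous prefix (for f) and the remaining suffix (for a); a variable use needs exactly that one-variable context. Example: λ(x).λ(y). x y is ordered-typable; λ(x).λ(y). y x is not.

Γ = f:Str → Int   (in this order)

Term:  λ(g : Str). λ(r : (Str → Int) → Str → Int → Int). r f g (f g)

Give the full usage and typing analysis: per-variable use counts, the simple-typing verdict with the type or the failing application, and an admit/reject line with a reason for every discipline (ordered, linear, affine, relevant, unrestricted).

usage: f=2, g [bound]=2, r [bound]=1
order of uses: r, f, g, f, g
typing: well-typed at Str → ((Str → Int) → Str → Int → Int) → Int
ordered ✗ (repeated use of f ×2, g ×2)
linear ✗ (repeated use of f ×2, g ×2)
affine ✗ (repeated use of f ×2, g ×2)
relevant ✓ (every one of f, g, r appears)
unrestricted ✓ (type-checks (Str → ((Str → Int) → Str → Int → Int) → Int) and nothing is barred)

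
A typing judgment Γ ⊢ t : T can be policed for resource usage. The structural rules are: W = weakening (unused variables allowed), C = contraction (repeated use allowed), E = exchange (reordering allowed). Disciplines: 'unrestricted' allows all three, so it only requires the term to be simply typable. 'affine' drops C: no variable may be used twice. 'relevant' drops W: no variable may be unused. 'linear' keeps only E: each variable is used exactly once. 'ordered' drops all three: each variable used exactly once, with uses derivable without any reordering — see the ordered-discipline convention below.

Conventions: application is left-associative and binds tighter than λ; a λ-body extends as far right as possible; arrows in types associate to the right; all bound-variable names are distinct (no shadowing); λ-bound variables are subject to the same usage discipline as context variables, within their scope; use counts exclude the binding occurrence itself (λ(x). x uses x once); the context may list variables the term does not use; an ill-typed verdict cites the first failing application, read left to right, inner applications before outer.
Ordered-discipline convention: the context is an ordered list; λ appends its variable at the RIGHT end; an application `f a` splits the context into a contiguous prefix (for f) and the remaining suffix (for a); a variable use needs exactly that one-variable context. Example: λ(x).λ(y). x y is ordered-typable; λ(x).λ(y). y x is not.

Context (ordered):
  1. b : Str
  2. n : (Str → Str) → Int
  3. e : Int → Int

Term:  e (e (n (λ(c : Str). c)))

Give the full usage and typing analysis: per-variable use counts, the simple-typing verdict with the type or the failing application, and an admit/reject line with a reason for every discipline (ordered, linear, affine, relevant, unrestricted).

counts: b: 0×; n: 1×; e: 2×; c (λ-bound): 1×
left-to-right use order: e, e, n, c
typing: well-typed at Int
ordered: ✗ — e ×2 used more than once (contraction); b left unused
linear: ✗ — e ×2 used more than once (contraction); b left unused
affine: ✗ — e ×2 used more than once (contraction)
relevant: ✗ — b left unused
unrestricted: ✓ — typability at Int is all that's needed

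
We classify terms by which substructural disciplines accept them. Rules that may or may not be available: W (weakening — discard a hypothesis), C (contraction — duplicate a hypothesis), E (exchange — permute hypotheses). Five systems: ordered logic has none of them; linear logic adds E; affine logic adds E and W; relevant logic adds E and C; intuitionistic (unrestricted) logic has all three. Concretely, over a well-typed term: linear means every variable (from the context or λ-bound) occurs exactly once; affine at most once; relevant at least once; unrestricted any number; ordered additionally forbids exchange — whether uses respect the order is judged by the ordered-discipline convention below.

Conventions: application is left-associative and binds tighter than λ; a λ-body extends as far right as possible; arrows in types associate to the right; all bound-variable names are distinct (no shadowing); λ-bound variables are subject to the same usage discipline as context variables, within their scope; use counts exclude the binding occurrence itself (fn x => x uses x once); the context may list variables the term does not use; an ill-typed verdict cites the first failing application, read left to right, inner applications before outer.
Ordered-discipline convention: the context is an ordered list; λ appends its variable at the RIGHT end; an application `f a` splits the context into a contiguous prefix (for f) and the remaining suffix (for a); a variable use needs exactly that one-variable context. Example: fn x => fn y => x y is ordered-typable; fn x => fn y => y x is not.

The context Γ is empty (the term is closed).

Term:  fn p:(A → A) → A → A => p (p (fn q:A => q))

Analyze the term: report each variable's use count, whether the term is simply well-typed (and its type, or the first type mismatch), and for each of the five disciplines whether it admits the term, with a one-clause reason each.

counts: p [bound]: 2, q [bound]: 1
left-to-right use order: p, p, q
typing: the term checks, with type ((A → A) → A → A) → A → A
ordered: ✗, repeated use of p ×2
linear: ✗, repeated use of p ×2
affine: ✗, repeated use of p ×2
relevant: ✓, p, q: all used, weakening unneeded
unrestricted: ✓, typability at ((A → A) → A → A) → A → A is all that's needed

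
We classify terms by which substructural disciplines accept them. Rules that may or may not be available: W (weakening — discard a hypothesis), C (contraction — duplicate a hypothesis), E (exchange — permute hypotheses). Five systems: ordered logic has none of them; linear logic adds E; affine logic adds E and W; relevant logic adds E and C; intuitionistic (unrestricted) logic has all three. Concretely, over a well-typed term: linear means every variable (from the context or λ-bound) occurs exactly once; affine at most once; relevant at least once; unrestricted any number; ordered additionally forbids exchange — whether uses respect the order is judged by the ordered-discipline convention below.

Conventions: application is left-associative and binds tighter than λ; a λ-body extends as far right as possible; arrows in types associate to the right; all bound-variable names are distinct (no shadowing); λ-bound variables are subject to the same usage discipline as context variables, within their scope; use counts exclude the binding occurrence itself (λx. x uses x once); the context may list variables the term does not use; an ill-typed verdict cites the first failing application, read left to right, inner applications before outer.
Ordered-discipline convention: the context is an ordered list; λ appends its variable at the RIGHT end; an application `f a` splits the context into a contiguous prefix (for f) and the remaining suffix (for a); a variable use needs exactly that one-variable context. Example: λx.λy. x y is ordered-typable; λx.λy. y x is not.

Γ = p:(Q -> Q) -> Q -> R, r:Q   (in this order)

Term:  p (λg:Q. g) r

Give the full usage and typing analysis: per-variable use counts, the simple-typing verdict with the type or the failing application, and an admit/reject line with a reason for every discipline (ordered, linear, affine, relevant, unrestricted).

usage: p: 1, r: 1, g [bound]: 1
order of uses: p, g, r
typing: well-typed at R
ordered ✓ (p, r, g: once each, no exchange needed)
linear ✓ (each of p, r, g used exactly once)
affine ✓ (p, r, g: no repeats, contraction unneeded)
relevant ✓ (every one of p, r, g appears)
unrestricted ✓ (well-typed at R; no restrictions here)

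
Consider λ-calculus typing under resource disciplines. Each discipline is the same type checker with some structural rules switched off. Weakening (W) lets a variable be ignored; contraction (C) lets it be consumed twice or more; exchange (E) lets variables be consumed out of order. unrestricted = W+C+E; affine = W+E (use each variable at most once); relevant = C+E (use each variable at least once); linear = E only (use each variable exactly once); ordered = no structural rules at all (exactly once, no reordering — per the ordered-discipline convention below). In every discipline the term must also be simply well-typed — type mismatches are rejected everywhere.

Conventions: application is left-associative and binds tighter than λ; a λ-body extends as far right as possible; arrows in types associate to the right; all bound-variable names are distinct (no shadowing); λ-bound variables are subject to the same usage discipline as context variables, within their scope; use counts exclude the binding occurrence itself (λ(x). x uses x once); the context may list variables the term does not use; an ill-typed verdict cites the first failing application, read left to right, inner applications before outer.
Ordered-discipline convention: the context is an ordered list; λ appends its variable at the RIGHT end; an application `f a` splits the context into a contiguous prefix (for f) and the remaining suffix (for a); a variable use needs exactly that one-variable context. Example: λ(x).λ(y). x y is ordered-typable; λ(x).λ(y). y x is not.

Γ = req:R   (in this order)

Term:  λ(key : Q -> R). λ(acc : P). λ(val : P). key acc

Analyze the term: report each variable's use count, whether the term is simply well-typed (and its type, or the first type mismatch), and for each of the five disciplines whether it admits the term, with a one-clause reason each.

use counts: req=0, key (bound)=1, acc (bound)=1, val (bound)=0
use order (left to right): key, acc
typing: ill-typed: an application expects Q but receives P
ordered: ✗, the type mismatch rejects it
linear: ✗, not simply typable
affine: ✗, fails simple typing
relevant: ✗, a type mismatch blocks all five
unrestricted: ✗, the type mismatch rejects it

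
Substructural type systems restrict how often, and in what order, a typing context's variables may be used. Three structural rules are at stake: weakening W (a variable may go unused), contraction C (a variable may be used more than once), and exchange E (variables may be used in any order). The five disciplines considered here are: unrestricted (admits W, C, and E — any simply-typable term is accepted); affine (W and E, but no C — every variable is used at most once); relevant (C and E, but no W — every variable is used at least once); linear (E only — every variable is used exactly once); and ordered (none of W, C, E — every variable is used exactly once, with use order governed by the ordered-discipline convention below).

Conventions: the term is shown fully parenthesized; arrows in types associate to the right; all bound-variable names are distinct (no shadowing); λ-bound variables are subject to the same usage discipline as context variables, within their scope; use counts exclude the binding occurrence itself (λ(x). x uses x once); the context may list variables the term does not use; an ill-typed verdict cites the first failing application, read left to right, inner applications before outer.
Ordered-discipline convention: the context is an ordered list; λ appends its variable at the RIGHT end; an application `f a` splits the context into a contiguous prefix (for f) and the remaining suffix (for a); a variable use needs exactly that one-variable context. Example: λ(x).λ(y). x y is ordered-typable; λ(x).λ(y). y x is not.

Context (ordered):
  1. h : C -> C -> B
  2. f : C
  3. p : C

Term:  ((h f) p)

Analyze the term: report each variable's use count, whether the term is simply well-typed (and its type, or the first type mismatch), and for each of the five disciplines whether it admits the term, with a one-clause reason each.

variable uses: h: 1×, f: 1×, p: 1×
order of uses: h, f, p
typing: well-typed — term : B
ordered: ✓, h, f, p: once each, no exchange needed
linear: ✓, single use per variable (h, f, p)
affine: ✓, at most one use each (h, f, p)
relevant: ✓, at least one use each (h, f, p)
unrestricted: ✓, well-typed at B; no restrictions here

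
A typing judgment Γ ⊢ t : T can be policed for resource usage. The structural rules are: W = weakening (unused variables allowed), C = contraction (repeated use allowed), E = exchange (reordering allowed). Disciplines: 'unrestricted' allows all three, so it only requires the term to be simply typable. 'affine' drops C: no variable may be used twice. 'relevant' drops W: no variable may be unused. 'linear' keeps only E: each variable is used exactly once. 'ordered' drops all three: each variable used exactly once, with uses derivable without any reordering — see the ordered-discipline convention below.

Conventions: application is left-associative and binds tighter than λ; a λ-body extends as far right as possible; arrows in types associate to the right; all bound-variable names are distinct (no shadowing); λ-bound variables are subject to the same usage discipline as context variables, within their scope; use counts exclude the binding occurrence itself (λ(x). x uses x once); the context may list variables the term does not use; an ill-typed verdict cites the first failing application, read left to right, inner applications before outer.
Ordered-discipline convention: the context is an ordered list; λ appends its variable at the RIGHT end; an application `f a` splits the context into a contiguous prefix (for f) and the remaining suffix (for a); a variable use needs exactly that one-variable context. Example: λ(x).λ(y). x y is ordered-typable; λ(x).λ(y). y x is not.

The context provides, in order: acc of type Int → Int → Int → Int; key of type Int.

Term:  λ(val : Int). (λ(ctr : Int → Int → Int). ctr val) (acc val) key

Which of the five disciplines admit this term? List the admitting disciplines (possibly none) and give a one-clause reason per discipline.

admitting disciplines: relevant, unrestricted
counts: acc: 1×; key: 1×; val (bound): 2×; ctr (bound): 1×
uses in reading order: ctr, val, acc, val, key
typing: well-typed — term : Int → Int
ordered: ✗, uses contraction: val ×2
linear: ✗, uses contraction: val ×2
affine: ✗, uses contraction: val ×2
relevant: ✓, every one of acc, key, val, ctr appears
unrestricted: ✓, simply typable at Int → Int; W, C, E all held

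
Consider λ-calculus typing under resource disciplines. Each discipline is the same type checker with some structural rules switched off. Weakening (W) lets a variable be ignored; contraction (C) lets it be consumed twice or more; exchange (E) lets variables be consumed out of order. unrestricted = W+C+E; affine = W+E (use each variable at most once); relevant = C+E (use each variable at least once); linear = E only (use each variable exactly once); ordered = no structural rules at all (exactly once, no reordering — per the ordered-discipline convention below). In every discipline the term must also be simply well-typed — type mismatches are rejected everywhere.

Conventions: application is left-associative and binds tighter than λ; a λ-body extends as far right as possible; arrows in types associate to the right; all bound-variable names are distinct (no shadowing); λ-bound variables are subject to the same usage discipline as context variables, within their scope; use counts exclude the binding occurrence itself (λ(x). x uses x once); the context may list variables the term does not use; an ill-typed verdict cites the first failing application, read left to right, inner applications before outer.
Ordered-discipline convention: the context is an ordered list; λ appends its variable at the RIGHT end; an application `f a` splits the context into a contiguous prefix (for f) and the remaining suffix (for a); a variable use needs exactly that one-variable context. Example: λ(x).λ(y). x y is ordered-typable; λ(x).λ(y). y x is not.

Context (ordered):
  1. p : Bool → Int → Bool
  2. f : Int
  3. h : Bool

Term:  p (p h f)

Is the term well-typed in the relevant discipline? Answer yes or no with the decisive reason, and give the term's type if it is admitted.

yes — every one of p, f, h appears; term : Int → Bool
use counts: p ×2, f ×1, h ×1
left-to-right use order: p, p, h, f
typing: the term checks, with type Int → Bool
all disciplines: ordered ✗ · linear ✗ · affine ✗ · relevant ✓ · unrestricted ✓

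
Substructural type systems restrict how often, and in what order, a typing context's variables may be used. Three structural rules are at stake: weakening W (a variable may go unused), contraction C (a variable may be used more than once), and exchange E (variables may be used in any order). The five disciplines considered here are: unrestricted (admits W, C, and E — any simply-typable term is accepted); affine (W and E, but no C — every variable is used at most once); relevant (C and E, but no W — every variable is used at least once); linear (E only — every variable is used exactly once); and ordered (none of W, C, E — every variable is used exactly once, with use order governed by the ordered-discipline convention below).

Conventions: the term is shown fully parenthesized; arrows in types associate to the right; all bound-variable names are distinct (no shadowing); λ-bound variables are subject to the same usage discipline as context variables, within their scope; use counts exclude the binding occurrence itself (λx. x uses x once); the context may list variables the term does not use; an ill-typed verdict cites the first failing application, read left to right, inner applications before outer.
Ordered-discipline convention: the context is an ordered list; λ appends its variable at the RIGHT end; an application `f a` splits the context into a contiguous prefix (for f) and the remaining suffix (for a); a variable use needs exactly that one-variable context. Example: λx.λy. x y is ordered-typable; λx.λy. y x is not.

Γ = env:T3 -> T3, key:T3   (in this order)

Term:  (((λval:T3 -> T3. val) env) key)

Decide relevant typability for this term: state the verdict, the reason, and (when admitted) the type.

yes — every one of env, key, val appears; term : T3
use counts: env: 1; key: 1; val [bound]: 1
left-to-right use order: val, env, key
typing: ✓ — T3
summary: ordered ✓ · linear ✓ · affine ✓ · relevant ✓ · unrestricted ✓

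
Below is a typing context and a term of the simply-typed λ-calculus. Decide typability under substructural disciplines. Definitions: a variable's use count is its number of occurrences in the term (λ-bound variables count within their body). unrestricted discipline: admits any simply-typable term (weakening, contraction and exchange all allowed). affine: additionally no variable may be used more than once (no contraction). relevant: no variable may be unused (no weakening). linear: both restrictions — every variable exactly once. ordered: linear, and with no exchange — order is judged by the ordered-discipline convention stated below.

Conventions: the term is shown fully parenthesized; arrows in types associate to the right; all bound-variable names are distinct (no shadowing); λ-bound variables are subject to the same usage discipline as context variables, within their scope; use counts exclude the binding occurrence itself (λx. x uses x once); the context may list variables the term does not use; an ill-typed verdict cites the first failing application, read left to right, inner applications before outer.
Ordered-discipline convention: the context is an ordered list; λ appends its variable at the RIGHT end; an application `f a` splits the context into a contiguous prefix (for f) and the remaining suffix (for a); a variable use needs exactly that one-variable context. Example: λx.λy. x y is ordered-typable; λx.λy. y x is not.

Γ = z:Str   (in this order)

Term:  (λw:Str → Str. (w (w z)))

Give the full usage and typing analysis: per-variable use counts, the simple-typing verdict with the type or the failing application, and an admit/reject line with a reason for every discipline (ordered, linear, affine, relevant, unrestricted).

counts: z: 1×; w (bound): 2×
order of uses: w, w, z
typing: the term checks, with type (Str → Str) → Str
ordered: ✗ — uses contraction: w ×2
linear: ✗ — uses contraction: w ×2
affine: ✗ — uses contraction: w ×2
relevant: ✓ — at least one use each (z, w)
unrestricted: ✓ — type-checks ((Str → Str) → Str) and nothing is barred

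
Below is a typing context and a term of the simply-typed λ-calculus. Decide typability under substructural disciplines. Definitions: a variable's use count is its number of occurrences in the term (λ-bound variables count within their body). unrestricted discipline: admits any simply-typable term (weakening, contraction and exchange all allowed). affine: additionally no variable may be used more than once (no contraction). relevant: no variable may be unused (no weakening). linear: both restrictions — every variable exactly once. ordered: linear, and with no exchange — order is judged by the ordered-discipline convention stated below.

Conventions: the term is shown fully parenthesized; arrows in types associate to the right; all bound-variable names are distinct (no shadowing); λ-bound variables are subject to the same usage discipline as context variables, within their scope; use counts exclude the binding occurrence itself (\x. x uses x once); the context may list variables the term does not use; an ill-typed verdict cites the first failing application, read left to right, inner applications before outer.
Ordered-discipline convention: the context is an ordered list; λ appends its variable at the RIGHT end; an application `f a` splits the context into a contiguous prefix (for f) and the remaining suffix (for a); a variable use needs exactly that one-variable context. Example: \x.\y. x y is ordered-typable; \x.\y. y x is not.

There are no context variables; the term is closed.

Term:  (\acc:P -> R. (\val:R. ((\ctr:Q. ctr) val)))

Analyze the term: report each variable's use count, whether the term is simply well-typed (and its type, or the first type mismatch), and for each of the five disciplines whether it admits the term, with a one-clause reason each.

counts: acc (bound) ×0; val (bound) ×1; ctr (bound) ×1
left-to-right use order: ctr, val
typing: ill-typed: an argument R mismatches the expected Q
ordered ✗ (fails simple typing)
linear ✗ (a type mismatch blocks all five)
affine ✗ (the type mismatch rejects it)
relevant ✗ (not simply typable)
unrestricted ✗ (fails simple typing)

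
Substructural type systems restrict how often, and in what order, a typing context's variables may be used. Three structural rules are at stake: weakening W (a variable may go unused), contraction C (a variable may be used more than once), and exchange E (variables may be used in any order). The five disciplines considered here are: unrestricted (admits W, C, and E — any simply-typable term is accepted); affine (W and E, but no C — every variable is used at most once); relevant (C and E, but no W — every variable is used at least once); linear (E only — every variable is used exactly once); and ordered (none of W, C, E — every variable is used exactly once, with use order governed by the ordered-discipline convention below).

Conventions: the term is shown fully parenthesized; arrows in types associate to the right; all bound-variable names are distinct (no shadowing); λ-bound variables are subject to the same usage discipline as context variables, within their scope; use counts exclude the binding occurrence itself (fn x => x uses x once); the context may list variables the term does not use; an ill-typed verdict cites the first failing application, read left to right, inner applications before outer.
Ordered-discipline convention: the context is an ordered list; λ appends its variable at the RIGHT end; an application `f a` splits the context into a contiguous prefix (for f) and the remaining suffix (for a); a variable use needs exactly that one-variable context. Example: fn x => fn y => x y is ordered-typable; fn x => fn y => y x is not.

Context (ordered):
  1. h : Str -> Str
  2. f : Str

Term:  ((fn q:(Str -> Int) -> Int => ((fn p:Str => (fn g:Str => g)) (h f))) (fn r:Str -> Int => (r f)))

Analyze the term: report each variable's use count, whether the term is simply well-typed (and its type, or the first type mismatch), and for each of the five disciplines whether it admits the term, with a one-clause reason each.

usage: h: 1; f: 2; q (λ-bound): 0; p (λ-bound): 0; g (λ-bound): 1; r (λ-bound): 1
uses in reading order: g, h, f, r, f
typing: ✓ — Str -> Str
ordered: ✗ — f ×2 used more than once (contraction); q, p never used (weakening)
linear: ✗ — f ×2 used more than once (contraction); q, p never used (weakening)
affine: ✗ — f ×2 used more than once (contraction)
relevant: ✗ — q, p never used (weakening)
unrestricted: ✓ — type-checks (Str -> Str) and nothing is barred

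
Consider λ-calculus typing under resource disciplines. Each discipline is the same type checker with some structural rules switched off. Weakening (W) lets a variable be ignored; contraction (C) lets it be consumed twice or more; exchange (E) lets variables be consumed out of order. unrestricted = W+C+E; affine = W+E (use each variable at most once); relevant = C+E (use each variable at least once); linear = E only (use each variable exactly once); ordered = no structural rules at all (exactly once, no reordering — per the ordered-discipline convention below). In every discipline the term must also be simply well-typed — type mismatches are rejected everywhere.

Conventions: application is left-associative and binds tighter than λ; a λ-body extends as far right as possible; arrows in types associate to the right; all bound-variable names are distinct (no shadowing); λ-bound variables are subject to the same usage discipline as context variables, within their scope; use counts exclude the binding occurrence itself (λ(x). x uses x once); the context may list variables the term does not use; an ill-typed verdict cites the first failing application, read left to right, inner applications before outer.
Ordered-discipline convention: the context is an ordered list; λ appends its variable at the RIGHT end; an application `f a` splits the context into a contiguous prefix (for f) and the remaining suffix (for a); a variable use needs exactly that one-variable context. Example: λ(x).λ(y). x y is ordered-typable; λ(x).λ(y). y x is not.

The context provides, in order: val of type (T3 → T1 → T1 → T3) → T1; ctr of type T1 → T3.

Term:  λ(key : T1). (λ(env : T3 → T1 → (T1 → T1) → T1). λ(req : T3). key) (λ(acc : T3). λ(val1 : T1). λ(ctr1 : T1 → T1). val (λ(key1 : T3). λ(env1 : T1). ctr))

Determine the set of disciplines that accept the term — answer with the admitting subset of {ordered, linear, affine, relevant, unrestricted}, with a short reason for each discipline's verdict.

admitted by: affine, unrestricted
use counts: val: 1, ctr: 1, key (λ-bound): 1, env (λ-bound): 0, req (λ-bound): 0, acc (λ-bound): 0, val1 (λ-bound): 0, ctr1 (λ-bound): 0, key1 (λ-bound): 0, env1 (λ-bound): 0
uses in reading order: key, val, ctr
typing: the term checks, with type T1 → T3 → T1
ordered: ✗ — env, req, acc, val1, ctr1, key1, env1 left unused
linear: ✗ — env, req, acc, val1, ctr1, key1, env1 left unused
affine: ✓ — no duplicate uses among val, ctr, key, env, req, acc, val1, ctr1, key1, env1
relevant: ✗ — env, req, acc, val1, ctr1, key1, env1 left unused
unrestricted: ✓ — typability at T1 → T3 → T1 is all that's needed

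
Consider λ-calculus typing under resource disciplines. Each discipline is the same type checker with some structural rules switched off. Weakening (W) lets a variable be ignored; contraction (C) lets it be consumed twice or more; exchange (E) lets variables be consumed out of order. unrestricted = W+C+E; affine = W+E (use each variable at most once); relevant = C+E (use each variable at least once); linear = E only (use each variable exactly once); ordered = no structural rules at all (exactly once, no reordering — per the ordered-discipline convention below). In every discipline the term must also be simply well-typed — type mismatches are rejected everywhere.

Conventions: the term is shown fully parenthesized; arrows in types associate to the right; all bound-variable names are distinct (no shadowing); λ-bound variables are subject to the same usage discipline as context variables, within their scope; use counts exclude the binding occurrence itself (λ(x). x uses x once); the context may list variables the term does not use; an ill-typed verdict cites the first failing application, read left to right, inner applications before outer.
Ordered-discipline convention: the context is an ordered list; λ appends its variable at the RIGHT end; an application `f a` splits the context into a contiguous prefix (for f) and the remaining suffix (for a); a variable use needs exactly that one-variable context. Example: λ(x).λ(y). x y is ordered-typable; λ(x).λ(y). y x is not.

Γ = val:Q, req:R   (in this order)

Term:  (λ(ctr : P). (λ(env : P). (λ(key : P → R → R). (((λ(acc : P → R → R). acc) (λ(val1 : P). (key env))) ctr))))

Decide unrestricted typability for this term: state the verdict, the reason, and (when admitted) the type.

yes — well-typed at P → P → (P → R → R) → R → R; no restrictions here; term : P → P → (P → R → R) → R → R
variable uses: val: 0; req: 0; ctr (bound): 1; env (bound): 1; key (bound): 1; acc (bound): 1; val1 (bound): 0
use order (left to right): acc, key, env, ctr
typing: the term checks, with type P → P → (P → R → R) → R → R
per-discipline verdicts: ordered ✗ · linear ✗ · affine ✓ · relevant ✗ · unrestricted ✓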